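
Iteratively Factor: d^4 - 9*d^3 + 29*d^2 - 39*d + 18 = (d - 2)*(d^3 - 7*d^2 + 15*d - 9) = (d - 3)*(d - 2)*(d^2 - 4*d + 3) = (d - 3)*(d - 2)*(d - 1)*(d - 3)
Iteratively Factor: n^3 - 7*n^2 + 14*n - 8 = (n - 2)*(n^2 - 5*n + 4) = (n - 2)*(n - 1)*(n - 4)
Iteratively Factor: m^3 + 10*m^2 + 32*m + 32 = (m + 2)*(m^2 + 8*m + 16) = (m + 2)*(m + 4)*(m + 4)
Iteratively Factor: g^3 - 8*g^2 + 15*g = (g - 3)*(g^2 - 5*g) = g*(g - 3)*(g - 5)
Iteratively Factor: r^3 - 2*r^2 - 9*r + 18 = (r - 3)*(r^2 + r - 6) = (r - 3)*(r + 3)*(r - 2)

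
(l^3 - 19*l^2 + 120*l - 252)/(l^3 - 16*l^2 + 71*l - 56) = (l^2 - 12*l + 36)/(l^2 - 9*l + 8)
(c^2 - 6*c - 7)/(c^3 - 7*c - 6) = (c - 7)/(c^2 - c - 6)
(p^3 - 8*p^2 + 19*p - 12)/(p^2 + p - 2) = (p^2 - 7*p + 12)/(p + 2)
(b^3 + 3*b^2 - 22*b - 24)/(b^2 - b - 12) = (b^2 + 7*b + 6)/(b + 3)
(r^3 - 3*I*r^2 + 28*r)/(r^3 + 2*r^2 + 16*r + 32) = r*(r - 7*I)/(r^2 + 2*r*(1 - 2*I) - 8*I)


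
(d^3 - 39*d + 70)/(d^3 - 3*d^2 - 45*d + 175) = (d - 2)/(d - 5)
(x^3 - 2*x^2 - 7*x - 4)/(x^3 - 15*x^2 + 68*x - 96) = (x^2 + 2*x + 1)/(x^2 - 11*x + 24)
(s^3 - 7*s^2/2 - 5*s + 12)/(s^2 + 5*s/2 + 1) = (2*s^2 - 11*s + 12)/(2*s + 1)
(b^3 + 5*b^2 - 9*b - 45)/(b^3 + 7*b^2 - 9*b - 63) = (b + 5)/(b + 7)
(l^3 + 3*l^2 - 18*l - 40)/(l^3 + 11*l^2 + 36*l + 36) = (l^2 + l - 20)/(l^2 + 9*l + 18)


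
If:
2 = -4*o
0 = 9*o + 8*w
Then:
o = -1/2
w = 9/16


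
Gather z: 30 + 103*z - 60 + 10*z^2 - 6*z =10*z^2 + 97*z - 30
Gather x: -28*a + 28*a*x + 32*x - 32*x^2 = -28*a - 32*x^2 + x*(28*a + 32)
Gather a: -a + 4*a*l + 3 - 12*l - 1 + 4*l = a*(4*l - 1) - 8*l + 2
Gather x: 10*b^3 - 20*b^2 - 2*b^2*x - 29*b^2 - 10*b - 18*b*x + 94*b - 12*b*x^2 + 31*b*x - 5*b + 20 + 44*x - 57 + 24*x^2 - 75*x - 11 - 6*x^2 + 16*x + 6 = 10*b^3 - 49*b^2 + 79*b + x^2*(18 - 12*b) + x*(-2*b^2 + 13*b - 15) - 42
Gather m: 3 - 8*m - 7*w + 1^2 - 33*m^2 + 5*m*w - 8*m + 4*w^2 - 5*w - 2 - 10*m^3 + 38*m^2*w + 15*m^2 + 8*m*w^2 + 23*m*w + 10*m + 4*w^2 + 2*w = -10*m^3 + m^2*(38*w - 18) + m*(8*w^2 + 28*w - 6) + 8*w^2 - 10*w + 2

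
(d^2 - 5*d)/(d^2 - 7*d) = (d - 5)/(d - 7)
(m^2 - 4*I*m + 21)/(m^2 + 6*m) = (m^2 - 4*I*m + 21)/(m*(m + 6))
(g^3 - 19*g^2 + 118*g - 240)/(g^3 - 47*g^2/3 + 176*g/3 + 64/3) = 3*(g^2 - 11*g + 30)/(3*g^2 - 23*g - 8)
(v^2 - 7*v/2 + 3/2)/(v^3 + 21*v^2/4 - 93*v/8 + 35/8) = 4*(v - 3)/(4*v^2 + 23*v - 35)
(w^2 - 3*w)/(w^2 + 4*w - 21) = w/(w + 7)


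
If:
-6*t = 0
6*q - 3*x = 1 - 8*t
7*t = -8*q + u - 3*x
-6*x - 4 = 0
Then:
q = -1/6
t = 0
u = -10/3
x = -2/3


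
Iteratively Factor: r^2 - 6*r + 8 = (r - 2)*(r - 4)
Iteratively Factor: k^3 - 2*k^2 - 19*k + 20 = (k - 1)*(k^2 - k - 20) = (k - 5)*(k - 1)*(k + 4)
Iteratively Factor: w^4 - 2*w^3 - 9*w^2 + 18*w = (w - 3)*(w^3 + w^2 - 6*w) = (w - 3)*(w - 2)*(w^2 + 3*w) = (w - 3)*(w - 2)*(w + 3)*(w)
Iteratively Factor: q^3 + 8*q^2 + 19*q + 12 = (q + 4)*(q^2 + 4*q + 3) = (q + 3)*(q + 4)*(q + 1)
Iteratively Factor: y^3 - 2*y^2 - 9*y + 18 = (y - 2)*(y^2 - 9) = (y - 3)*(y - 2)*(y + 3)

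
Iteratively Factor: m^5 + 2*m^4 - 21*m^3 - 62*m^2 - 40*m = (m)*(m^4 + 2*m^3 - 21*m^2 - 62*m - 40) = m*(m + 2)*(m^3 - 21*m - 20) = m*(m - 5)*(m + 2)*(m^2 + 5*m + 4) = m*(m - 5)*(m + 2)*(m + 4)*(m + 1)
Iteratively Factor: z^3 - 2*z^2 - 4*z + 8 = (z - 2)*(z^2 - 4) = (z - 2)^2*(z + 2)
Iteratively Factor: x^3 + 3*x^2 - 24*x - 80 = (x + 4)*(x^2 - x - 20) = (x - 5)*(x + 4)*(x + 4)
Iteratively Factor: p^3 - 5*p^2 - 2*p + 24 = (p + 2)*(p^2 - 7*p + 12) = (p - 4)*(p + 2)*(p - 3)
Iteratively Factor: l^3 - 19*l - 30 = (l - 5)*(l^2 + 5*l + 6) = (l - 5)*(l + 2)*(l + 3)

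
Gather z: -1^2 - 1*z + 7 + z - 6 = 0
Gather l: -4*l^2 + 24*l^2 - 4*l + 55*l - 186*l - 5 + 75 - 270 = 20*l^2 - 135*l - 200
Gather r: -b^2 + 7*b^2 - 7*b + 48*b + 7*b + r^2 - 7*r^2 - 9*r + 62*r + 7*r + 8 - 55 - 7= 6*b^2 + 48*b - 6*r^2 + 60*r - 54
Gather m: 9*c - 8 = 9*c - 8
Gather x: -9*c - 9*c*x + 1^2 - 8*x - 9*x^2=-9*c - 9*x^2 + x*(-9*c - 8) + 1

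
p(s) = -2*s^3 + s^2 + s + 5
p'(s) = -6*s^2 + 2*s + 1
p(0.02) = 5.02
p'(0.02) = 1.04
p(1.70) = -0.24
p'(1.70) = -12.94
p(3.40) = -58.65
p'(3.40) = -61.56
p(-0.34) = 4.85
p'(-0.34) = -0.37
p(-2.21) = 29.26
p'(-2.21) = -32.72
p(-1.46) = 11.90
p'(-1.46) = -14.71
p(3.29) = -52.11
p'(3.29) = -57.36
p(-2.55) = 42.12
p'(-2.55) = -43.12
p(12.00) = -3295.00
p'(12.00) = -839.00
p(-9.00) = 1535.00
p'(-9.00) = -503.00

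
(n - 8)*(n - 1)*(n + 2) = n^3 - 7*n^2 - 10*n + 16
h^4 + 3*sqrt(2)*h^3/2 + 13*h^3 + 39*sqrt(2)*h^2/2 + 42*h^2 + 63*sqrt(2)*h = h*(h + 6)*(h + 7)*(h + 3*sqrt(2)/2)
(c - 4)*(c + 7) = c^2 + 3*c - 28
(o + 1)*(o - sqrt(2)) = o^2 - sqrt(2)*o + o - sqrt(2)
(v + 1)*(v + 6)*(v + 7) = v^3 + 14*v^2 + 55*v + 42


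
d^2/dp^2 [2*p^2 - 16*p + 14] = 4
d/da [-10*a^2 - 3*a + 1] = -20*a - 3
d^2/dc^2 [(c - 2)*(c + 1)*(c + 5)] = 6*c + 8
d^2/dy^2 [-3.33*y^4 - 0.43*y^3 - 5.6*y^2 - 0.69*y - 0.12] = -39.96*y^2 - 2.58*y - 11.2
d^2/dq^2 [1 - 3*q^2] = -6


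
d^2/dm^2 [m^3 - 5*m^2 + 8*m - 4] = 6*m - 10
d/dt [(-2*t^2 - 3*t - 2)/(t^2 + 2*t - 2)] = (-t^2 + 12*t + 10)/(t^4 + 4*t^3 - 8*t + 4)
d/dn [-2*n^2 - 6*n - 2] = -4*n - 6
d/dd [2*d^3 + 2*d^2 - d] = 6*d^2 + 4*d - 1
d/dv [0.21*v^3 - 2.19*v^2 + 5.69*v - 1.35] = 0.63*v^2 - 4.38*v + 5.69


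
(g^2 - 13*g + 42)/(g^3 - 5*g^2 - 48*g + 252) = (g - 7)/(g^2 + g - 42)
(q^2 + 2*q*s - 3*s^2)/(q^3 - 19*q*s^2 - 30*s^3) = (q - s)/(q^2 - 3*q*s - 10*s^2)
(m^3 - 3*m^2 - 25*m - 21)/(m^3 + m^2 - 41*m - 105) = (m + 1)/(m + 5)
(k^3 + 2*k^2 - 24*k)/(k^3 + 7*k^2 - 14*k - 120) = k/(k + 5)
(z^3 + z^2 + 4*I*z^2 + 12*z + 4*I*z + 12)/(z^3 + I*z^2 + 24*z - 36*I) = (z + 1)/(z - 3*I)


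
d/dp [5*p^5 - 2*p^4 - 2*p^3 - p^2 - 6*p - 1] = 25*p^4 - 8*p^3 - 6*p^2 - 2*p - 6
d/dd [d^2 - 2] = 2*d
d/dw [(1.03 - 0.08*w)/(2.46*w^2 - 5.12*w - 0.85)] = (0.1968*w^2 - 5.0676*w + 5.3416)/(6.0516*w^4 - 25.1904*w^3 + 22.0324*w^2 + 8.704*w + 0.7225)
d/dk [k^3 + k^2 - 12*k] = 3*k^2 + 2*k - 12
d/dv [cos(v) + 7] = -sin(v)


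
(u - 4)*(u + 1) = u^2 - 3*u - 4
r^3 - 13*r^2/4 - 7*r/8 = r*(r - 7/2)*(r + 1/4)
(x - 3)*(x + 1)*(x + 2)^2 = x^4 + 2*x^3 - 7*x^2 - 20*x - 12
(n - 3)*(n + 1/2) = n^2 - 5*n/2 - 3/2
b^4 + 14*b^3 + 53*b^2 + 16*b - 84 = (b - 1)*(b + 2)*(b + 6)*(b + 7)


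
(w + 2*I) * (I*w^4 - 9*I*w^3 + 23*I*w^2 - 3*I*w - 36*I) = I*w^5 - 2*w^4 - 9*I*w^4 + 18*w^3 + 23*I*w^3 - 46*w^2 - 3*I*w^2 + 6*w - 36*I*w + 72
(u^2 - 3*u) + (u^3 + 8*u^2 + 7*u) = u^3 + 9*u^2 + 4*u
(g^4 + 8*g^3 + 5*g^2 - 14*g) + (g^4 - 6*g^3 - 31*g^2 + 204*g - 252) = 2*g^4 + 2*g^3 - 26*g^2 + 190*g - 252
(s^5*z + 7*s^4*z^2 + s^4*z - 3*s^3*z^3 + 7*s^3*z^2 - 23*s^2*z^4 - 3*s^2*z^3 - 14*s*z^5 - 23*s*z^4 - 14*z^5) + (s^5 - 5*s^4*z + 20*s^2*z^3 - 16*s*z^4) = s^5*z + s^5 + 7*s^4*z^2 - 4*s^4*z - 3*s^3*z^3 + 7*s^3*z^2 - 23*s^2*z^4 + 17*s^2*z^3 - 14*s*z^5 - 39*s*z^4 - 14*z^5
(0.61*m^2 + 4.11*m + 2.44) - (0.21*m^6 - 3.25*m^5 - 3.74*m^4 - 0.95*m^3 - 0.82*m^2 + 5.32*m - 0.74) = -0.21*m^6 + 3.25*m^5 + 3.74*m^4 + 0.95*m^3 + 1.43*m^2 - 1.21*m + 3.18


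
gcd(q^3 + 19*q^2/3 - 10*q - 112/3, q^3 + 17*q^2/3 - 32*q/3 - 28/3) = q + 7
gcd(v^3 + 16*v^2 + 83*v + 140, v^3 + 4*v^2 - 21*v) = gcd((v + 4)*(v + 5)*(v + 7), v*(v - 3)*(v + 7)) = v + 7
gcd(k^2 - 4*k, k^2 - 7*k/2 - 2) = k - 4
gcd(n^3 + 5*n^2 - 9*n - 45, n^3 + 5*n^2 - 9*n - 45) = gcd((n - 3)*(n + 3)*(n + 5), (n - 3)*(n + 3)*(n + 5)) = n^3 + 5*n^2 - 9*n - 45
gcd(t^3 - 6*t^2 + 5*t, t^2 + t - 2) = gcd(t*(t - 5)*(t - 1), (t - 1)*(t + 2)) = t - 1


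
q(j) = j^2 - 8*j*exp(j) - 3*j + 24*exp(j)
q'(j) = -8*j*exp(j) + 2*j + 16*exp(j) - 3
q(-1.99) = 15.39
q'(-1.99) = -2.62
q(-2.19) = 16.01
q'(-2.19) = -3.63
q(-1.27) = 15.02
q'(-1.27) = 1.81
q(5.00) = -2364.61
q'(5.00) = -3554.92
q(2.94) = 8.90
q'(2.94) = -139.37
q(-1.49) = 14.79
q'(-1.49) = 0.31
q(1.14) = 44.41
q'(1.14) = 20.79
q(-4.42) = 33.51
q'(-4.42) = -11.22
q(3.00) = 0.00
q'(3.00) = -157.68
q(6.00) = -9664.29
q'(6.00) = -12900.72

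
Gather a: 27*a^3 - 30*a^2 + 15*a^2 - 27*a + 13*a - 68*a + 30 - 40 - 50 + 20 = 27*a^3 - 15*a^2 - 82*a - 40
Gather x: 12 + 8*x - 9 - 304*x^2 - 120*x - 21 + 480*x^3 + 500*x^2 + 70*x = 480*x^3 + 196*x^2 - 42*x - 18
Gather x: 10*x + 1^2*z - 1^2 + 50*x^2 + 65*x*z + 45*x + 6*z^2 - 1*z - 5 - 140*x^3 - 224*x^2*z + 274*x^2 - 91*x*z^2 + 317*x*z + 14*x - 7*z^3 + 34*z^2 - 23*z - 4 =-140*x^3 + x^2*(324 - 224*z) + x*(-91*z^2 + 382*z + 69) - 7*z^3 + 40*z^2 - 23*z - 10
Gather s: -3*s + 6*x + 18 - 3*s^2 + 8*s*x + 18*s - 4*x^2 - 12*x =-3*s^2 + s*(8*x + 15) - 4*x^2 - 6*x + 18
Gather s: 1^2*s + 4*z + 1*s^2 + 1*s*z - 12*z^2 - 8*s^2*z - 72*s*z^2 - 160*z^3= s^2*(1 - 8*z) + s*(-72*z^2 + z + 1) - 160*z^3 - 12*z^2 + 4*z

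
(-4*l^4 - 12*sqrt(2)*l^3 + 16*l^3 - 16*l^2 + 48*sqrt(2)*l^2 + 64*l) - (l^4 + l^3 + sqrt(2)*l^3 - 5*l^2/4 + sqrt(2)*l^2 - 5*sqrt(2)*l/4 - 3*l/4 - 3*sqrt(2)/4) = -5*l^4 - 13*sqrt(2)*l^3 + 15*l^3 - 59*l^2/4 + 47*sqrt(2)*l^2 + 5*sqrt(2)*l/4 + 259*l/4 + 3*sqrt(2)/4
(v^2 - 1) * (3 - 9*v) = -9*v^3 + 3*v^2 + 9*v - 3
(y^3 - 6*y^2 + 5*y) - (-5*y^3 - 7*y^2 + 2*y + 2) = 6*y^3 + y^2 + 3*y - 2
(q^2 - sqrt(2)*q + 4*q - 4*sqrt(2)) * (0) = 0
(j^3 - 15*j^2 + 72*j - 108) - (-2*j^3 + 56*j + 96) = 3*j^3 - 15*j^2 + 16*j - 204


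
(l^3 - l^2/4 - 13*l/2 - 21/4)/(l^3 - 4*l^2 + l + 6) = (l + 7/4)/(l - 2)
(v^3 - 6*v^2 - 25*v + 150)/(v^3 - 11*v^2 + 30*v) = (v + 5)/v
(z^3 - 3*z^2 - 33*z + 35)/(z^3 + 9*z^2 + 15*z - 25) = (z - 7)/(z + 5)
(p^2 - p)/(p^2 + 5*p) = (p - 1)/(p + 5)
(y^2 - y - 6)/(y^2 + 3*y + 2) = (y - 3)/(y + 1)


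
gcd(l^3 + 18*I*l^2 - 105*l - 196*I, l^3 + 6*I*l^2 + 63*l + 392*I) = l^2 + 14*I*l - 49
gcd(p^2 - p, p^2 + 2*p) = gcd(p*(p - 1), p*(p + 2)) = p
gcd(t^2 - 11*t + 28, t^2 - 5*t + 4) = t - 4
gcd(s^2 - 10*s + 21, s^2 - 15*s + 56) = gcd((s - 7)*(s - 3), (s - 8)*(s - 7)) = s - 7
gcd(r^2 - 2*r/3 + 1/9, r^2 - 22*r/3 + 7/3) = r - 1/3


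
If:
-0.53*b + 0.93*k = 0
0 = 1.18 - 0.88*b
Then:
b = 1.34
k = 0.76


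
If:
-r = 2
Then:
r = -2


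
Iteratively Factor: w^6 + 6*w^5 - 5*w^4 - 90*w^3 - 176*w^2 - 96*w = (w)*(w^5 + 6*w^4 - 5*w^3 - 90*w^2 - 176*w - 96) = w*(w - 4)*(w^4 + 10*w^3 + 35*w^2 + 50*w + 24) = w*(w - 4)*(w + 1)*(w^3 + 9*w^2 + 26*w + 24) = w*(w - 4)*(w + 1)*(w + 2)*(w^2 + 7*w + 12) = w*(w - 4)*(w + 1)*(w + 2)*(w + 4)*(w + 3)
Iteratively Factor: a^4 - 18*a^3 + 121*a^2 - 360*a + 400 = (a - 4)*(a^3 - 14*a^2 + 65*a - 100) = (a - 5)*(a - 4)*(a^2 - 9*a + 20) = (a - 5)^2*(a - 4)*(a - 4)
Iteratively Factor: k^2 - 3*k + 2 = (k - 2)*(k - 1)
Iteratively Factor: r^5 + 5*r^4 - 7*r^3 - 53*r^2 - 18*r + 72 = (r - 1)*(r^4 + 6*r^3 - r^2 - 54*r - 72) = (r - 1)*(r + 3)*(r^3 + 3*r^2 - 10*r - 24) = (r - 3)*(r - 1)*(r + 3)*(r^2 + 6*r + 8) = (r - 3)*(r - 1)*(r + 3)*(r + 4)*(r + 2)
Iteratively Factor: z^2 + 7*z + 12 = (z + 3)*(z + 4)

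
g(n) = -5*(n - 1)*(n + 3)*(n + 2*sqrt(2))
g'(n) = -5*(n - 1)*(n + 3) - 5*(n - 1)*(n + 2*sqrt(2)) - 5*(n + 3)*(n + 2*sqrt(2)) = -15*n^2 - 20*sqrt(2)*n - 20*n - 20*sqrt(2) + 15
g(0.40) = 32.93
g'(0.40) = -35.00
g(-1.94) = 13.84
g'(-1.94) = 23.93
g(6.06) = -2037.39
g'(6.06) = -856.74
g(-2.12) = 9.73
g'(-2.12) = 21.66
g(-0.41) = 44.16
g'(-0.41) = 3.99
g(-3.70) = 14.34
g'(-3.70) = -39.98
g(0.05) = 41.70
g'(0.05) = -15.74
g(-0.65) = 42.23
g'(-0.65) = 11.76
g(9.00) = -5677.65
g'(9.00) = -1662.84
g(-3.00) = 0.00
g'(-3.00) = -3.43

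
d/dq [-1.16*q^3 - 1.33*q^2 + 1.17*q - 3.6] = -3.48*q^2 - 2.66*q + 1.17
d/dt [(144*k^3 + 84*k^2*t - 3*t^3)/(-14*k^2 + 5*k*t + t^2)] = 3*(-632*k^4 - 96*k^3*t + 14*k^2*t^2 - 10*k*t^3 - t^4)/(196*k^4 - 140*k^3*t - 3*k^2*t^2 + 10*k*t^3 + t^4)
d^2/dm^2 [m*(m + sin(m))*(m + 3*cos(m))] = -m^2*sin(m) - 3*m^2*cos(m) - 12*m*sin(m) - 6*m*sin(2*m) + 4*m*cos(m) + 6*m + 2*sin(m) + 6*cos(m) + 6*cos(2*m)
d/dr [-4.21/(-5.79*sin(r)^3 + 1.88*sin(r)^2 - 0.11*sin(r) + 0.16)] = (-73.1277*sin(r)^2 + 15.8296*sin(r) - 0.4631)*cos(r)/(5.79*sin(r)^3 - 1.88*sin(r)^2 + 0.11*sin(r) - 0.16)^2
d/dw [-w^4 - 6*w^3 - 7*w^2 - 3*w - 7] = -4*w^3 - 18*w^2 - 14*w - 3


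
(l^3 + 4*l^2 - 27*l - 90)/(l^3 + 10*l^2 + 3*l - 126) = (l^2 - 2*l - 15)/(l^2 + 4*l - 21)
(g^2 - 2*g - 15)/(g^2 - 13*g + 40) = (g + 3)/(g - 8)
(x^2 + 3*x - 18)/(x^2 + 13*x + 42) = (x - 3)/(x + 7)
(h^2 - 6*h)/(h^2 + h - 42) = h/(h + 7)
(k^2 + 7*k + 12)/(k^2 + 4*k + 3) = (k + 4)/(k + 1)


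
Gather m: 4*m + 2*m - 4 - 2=6*m - 6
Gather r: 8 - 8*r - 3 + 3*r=5 - 5*r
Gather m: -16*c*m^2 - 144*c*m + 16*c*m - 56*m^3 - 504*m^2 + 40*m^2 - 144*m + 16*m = -56*m^3 + m^2*(-16*c - 464) + m*(-128*c - 128)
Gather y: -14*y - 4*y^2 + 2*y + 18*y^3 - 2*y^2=18*y^3 - 6*y^2 - 12*y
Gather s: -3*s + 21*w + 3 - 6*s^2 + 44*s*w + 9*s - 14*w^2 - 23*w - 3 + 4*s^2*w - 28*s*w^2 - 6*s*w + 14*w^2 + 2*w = s^2*(4*w - 6) + s*(-28*w^2 + 38*w + 6)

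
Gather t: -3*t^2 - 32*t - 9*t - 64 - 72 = -3*t^2 - 41*t - 136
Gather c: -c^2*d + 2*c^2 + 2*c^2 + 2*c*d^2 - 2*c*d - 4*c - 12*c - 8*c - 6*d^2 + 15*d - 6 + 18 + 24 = c^2*(4 - d) + c*(2*d^2 - 2*d - 24) - 6*d^2 + 15*d + 36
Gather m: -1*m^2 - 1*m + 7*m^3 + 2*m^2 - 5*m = 7*m^3 + m^2 - 6*m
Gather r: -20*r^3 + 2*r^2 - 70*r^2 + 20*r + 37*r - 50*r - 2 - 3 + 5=-20*r^3 - 68*r^2 + 7*r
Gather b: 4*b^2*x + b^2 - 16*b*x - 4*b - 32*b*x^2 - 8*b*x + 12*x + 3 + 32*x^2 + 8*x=b^2*(4*x + 1) + b*(-32*x^2 - 24*x - 4) + 32*x^2 + 20*x + 3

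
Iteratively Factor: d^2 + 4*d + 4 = (d + 2)*(d + 2)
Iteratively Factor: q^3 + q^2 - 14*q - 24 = (q + 3)*(q^2 - 2*q - 8) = (q + 2)*(q + 3)*(q - 4)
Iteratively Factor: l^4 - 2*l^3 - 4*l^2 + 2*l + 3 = (l + 1)*(l^3 - 3*l^2 - l + 3) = (l - 3)*(l + 1)*(l^2 - 1) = (l - 3)*(l - 1)*(l + 1)*(l + 1)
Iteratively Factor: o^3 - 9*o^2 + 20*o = (o - 4)*(o^2 - 5*o) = (o - 5)*(o - 4)*(o)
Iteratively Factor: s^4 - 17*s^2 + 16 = (s - 4)*(s^3 + 4*s^2 - s - 4) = (s - 4)*(s - 1)*(s^2 + 5*s + 4) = (s - 4)*(s - 1)*(s + 1)*(s + 4)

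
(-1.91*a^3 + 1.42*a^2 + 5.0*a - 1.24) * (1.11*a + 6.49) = -2.1201*a^4 - 10.8197*a^3 + 14.7658*a^2 + 31.0736*a - 8.0476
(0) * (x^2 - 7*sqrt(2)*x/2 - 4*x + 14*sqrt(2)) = 0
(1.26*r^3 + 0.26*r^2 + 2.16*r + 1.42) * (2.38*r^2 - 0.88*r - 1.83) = 2.9988*r^5 - 0.49*r^4 + 2.6062*r^3 + 1.003*r^2 - 5.2024*r - 2.5986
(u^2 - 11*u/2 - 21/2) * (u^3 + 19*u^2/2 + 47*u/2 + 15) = u^5 + 4*u^4 - 157*u^3/4 - 214*u^2 - 1317*u/4 - 315/2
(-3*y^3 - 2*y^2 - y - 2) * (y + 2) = -3*y^4 - 8*y^3 - 5*y^2 - 4*y - 4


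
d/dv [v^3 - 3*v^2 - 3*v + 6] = 3*v^2 - 6*v - 3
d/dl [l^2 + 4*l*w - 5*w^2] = 2*l + 4*w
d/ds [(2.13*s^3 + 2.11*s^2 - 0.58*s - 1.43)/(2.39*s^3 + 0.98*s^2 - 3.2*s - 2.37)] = (1.77635683940025e-15*s^5 - 2.9555*s^4 - 10.8596*s^3 - 11.0748*s^2 - 7.1986*s - 3.2014)/(5.7121*s^6 + 4.6844*s^5 - 14.3356*s^4 - 17.6006*s^3 + 5.5948*s^2 + 15.168*s + 5.6169)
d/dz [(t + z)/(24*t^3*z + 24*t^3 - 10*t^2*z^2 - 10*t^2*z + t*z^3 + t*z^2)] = (24*t^2*z + 24*t^2 - 10*t*z^2 - 10*t*z + z^3 + z^2 - (t + z)*(24*t^2 - 20*t*z - 10*t + 3*z^2 + 2*z))/(t*(24*t^2*z + 24*t^2 - 10*t*z^2 - 10*t*z + z^3 + z^2)^2)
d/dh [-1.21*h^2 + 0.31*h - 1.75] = 0.31 - 2.42*h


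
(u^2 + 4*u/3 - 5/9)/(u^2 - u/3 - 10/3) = (u - 1/3)/(u - 2)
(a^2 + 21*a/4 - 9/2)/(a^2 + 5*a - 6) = (a - 3/4)/(a - 1)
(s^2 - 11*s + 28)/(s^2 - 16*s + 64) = (s^2 - 11*s + 28)/(s^2 - 16*s + 64)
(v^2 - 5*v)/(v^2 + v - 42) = v*(v - 5)/(v^2 + v - 42)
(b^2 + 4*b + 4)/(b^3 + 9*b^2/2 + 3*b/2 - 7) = 2*(b + 2)/(2*b^2 + 5*b - 7)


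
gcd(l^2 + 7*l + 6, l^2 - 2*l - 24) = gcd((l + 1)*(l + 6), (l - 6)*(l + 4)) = 1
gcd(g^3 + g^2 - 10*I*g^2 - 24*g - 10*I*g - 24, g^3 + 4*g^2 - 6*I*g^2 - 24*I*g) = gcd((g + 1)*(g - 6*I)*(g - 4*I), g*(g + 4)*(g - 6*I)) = g - 6*I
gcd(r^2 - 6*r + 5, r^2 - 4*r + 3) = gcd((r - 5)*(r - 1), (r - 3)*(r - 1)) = r - 1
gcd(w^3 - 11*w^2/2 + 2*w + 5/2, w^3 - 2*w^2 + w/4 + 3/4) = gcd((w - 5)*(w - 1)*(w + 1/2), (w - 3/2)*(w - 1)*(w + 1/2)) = w^2 - w/2 - 1/2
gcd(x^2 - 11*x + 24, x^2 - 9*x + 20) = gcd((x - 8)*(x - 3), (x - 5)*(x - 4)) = 1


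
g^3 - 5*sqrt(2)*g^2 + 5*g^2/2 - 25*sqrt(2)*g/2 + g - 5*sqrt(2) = (g + 1/2)*(g + 2)*(g - 5*sqrt(2))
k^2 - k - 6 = (k - 3)*(k + 2)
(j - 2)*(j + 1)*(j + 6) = j^3 + 5*j^2 - 8*j - 12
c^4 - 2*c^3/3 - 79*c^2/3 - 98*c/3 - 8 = (c - 6)*(c + 1/3)*(c + 1)*(c + 4)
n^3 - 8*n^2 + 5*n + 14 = (n - 7)*(n - 2)*(n + 1)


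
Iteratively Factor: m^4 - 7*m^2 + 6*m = (m - 1)*(m^3 + m^2 - 6*m) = (m - 1)*(m + 3)*(m^2 - 2*m) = (m - 2)*(m - 1)*(m + 3)*(m)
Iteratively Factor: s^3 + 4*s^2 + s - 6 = (s + 2)*(s^2 + 2*s - 3) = (s + 2)*(s + 3)*(s - 1)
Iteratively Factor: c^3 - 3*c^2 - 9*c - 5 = (c + 1)*(c^2 - 4*c - 5) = (c - 5)*(c + 1)*(c + 1)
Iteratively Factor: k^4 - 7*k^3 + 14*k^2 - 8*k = (k - 1)*(k^3 - 6*k^2 + 8*k) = k*(k - 1)*(k^2 - 6*k + 8) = k*(k - 2)*(k - 1)*(k - 4)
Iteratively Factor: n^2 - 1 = (n + 1)*(n - 1)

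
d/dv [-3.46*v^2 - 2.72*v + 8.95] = -6.92*v - 2.72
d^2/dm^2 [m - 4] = 0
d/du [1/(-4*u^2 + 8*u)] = (u - 1)/(2*u^2*(u - 2)^2)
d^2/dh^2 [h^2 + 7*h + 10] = 2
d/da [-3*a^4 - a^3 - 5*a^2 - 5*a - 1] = -12*a^3 - 3*a^2 - 10*a - 5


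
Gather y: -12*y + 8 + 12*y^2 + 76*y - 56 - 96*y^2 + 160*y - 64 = -84*y^2 + 224*y - 112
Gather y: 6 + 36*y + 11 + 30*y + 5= 66*y + 22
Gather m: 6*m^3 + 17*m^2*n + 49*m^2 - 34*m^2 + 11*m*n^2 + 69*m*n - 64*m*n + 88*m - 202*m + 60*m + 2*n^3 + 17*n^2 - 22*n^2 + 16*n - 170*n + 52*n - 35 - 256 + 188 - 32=6*m^3 + m^2*(17*n + 15) + m*(11*n^2 + 5*n - 54) + 2*n^3 - 5*n^2 - 102*n - 135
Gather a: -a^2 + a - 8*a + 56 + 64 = -a^2 - 7*a + 120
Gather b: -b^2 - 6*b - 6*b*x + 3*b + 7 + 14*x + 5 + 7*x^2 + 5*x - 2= -b^2 + b*(-6*x - 3) + 7*x^2 + 19*x + 10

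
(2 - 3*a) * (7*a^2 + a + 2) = -21*a^3 + 11*a^2 - 4*a + 4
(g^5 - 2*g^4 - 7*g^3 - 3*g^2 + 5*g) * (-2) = -2*g^5 + 4*g^4 + 14*g^3 + 6*g^2 - 10*g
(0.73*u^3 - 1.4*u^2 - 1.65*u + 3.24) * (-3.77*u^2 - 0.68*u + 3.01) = -2.7521*u^5 + 4.7816*u^4 + 9.3698*u^3 - 15.3068*u^2 - 7.1697*u + 9.7524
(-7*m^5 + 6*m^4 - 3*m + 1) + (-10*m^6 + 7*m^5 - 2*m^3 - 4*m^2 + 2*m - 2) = -10*m^6 + 6*m^4 - 2*m^3 - 4*m^2 - m - 1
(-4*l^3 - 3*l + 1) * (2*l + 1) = -8*l^4 - 4*l^3 - 6*l^2 - l + 1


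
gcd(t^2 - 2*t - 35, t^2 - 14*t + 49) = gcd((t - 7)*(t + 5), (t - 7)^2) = t - 7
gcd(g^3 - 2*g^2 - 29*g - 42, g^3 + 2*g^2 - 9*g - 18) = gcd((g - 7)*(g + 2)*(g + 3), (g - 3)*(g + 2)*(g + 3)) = g^2 + 5*g + 6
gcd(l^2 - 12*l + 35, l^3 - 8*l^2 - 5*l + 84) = l - 7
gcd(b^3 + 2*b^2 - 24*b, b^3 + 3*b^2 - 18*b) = b^2 + 6*b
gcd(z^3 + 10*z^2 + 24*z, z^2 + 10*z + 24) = z^2 + 10*z + 24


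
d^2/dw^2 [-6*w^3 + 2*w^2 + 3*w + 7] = 4 - 36*w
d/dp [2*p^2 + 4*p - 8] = 4*p + 4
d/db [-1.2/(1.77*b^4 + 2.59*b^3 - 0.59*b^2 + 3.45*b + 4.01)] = (8.496*b^3 + 9.324*b^2 - 1.416*b + 4.14)/(1.77*b^4 + 2.59*b^3 - 0.59*b^2 + 3.45*b + 4.01)^2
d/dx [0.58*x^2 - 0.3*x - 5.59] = 1.16*x - 0.3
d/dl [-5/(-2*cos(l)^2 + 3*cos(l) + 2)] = 5*(4*cos(l) - 3)*sin(l)/(2*sin(l)^2 + 3*cos(l))^2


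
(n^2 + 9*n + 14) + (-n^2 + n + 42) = 10*n + 56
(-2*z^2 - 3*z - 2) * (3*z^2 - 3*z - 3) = -6*z^4 - 3*z^3 + 9*z^2 + 15*z + 6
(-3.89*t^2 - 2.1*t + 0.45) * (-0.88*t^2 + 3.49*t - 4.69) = 3.4232*t^4 - 11.7281*t^3 + 10.5191*t^2 + 11.4195*t - 2.1105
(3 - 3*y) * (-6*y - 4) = 18*y^2 - 6*y - 12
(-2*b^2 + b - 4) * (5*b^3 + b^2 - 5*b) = -10*b^5 + 3*b^4 - 9*b^3 - 9*b^2 + 20*b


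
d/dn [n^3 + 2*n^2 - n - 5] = 3*n^2 + 4*n - 1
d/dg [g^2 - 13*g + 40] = 2*g - 13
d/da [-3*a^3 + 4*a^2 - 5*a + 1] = -9*a^2 + 8*a - 5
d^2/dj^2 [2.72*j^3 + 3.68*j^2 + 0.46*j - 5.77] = 16.32*j + 7.36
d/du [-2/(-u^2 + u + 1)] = 2*(1 - 2*u)/(-u^2 + u + 1)^2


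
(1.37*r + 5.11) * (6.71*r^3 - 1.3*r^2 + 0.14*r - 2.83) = 9.1927*r^4 + 32.5071*r^3 - 6.4512*r^2 - 3.1617*r - 14.4613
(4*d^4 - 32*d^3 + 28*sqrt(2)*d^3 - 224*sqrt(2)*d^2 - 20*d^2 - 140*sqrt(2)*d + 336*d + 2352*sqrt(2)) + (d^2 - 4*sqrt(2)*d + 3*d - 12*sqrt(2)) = 4*d^4 - 32*d^3 + 28*sqrt(2)*d^3 - 224*sqrt(2)*d^2 - 19*d^2 - 144*sqrt(2)*d + 339*d + 2340*sqrt(2)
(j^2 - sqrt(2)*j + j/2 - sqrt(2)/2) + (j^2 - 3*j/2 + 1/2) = 2*j^2 - sqrt(2)*j - j - sqrt(2)/2 + 1/2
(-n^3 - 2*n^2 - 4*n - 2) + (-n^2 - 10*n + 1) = -n^3 - 3*n^2 - 14*n - 1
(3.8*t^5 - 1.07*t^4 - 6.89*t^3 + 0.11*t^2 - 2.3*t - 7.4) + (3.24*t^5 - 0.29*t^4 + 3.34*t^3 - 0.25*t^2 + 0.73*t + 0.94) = 7.04*t^5 - 1.36*t^4 - 3.55*t^3 - 0.14*t^2 - 1.57*t - 6.46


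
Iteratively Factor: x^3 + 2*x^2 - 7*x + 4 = (x - 1)*(x^2 + 3*x - 4) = (x - 1)*(x + 4)*(x - 1)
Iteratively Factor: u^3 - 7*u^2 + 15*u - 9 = (u - 3)*(u^2 - 4*u + 3) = (u - 3)*(u - 1)*(u - 3)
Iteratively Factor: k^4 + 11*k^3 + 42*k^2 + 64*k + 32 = (k + 1)*(k^3 + 10*k^2 + 32*k + 32) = (k + 1)*(k + 2)*(k^2 + 8*k + 16) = (k + 1)*(k + 2)*(k + 4)*(k + 4)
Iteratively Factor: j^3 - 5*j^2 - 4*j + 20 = (j + 2)*(j^2 - 7*j + 10) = (j - 5)*(j + 2)*(j - 2)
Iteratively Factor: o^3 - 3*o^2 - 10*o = (o - 5)*(o^2 + 2*o) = o*(o - 5)*(o + 2)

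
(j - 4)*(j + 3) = j^2 - j - 12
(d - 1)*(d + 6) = d^2 + 5*d - 6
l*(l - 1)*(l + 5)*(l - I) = l^4 + 4*l^3 - I*l^3 - 5*l^2 - 4*I*l^2 + 5*I*l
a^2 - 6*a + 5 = (a - 5)*(a - 1)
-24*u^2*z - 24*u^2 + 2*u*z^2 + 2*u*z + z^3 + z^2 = (-4*u + z)*(6*u + z)*(z + 1)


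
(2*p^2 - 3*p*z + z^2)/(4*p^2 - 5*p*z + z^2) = (-2*p + z)/(-4*p + z)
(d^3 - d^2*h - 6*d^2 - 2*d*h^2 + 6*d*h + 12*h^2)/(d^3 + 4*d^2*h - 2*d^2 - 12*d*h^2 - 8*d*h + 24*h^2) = (d^2 + d*h - 6*d - 6*h)/(d^2 + 6*d*h - 2*d - 12*h)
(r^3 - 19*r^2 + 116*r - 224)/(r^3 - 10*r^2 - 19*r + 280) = (r - 4)/(r + 5)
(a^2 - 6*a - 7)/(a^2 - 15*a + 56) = (a + 1)/(a - 8)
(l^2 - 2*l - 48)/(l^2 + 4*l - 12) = (l - 8)/(l - 2)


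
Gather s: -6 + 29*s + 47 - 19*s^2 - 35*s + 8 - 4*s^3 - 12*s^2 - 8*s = -4*s^3 - 31*s^2 - 14*s + 49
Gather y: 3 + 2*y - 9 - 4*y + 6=-2*y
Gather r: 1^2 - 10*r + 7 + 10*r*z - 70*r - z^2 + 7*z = r*(10*z - 80) - z^2 + 7*z + 8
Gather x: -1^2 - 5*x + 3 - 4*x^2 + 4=-4*x^2 - 5*x + 6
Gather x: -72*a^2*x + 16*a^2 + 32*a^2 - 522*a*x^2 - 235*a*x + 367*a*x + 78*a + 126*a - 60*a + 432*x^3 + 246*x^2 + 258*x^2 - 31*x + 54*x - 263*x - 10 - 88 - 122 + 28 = 48*a^2 + 144*a + 432*x^3 + x^2*(504 - 522*a) + x*(-72*a^2 + 132*a - 240) - 192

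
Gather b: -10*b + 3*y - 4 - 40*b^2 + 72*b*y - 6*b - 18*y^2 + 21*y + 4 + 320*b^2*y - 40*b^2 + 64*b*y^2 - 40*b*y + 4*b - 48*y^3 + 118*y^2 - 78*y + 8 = b^2*(320*y - 80) + b*(64*y^2 + 32*y - 12) - 48*y^3 + 100*y^2 - 54*y + 8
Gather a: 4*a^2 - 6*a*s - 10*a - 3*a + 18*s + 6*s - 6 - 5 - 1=4*a^2 + a*(-6*s - 13) + 24*s - 12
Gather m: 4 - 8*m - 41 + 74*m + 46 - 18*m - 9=48*m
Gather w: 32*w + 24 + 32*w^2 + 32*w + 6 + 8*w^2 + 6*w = 40*w^2 + 70*w + 30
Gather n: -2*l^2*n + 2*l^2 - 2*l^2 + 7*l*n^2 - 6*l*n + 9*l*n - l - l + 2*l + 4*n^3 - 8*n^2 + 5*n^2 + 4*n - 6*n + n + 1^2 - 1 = 4*n^3 + n^2*(7*l - 3) + n*(-2*l^2 + 3*l - 1)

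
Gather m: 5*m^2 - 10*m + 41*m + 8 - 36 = 5*m^2 + 31*m - 28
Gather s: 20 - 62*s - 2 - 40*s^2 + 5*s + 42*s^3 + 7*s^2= 42*s^3 - 33*s^2 - 57*s + 18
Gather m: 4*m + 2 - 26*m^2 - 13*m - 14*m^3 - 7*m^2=-14*m^3 - 33*m^2 - 9*m + 2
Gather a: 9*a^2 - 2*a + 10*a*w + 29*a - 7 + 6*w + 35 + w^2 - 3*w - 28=9*a^2 + a*(10*w + 27) + w^2 + 3*w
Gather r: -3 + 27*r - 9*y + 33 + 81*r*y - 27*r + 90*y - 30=81*r*y + 81*y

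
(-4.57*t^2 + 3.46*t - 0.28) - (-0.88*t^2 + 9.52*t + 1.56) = -3.69*t^2 - 6.06*t - 1.84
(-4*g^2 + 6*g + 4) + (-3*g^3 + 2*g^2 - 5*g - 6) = -3*g^3 - 2*g^2 + g - 2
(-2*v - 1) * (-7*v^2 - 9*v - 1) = 14*v^3 + 25*v^2 + 11*v + 1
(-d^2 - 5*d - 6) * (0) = 0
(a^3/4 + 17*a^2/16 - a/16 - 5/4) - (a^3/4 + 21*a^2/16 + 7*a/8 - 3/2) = -a^2/4 - 15*a/16 + 1/4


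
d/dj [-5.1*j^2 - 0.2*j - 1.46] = -10.2*j - 0.2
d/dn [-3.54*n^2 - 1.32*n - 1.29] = -7.08*n - 1.32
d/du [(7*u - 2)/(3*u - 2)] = -8/(3*u - 2)^2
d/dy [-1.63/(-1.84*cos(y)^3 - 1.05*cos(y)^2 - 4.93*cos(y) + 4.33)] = (8.9976*cos(y)^2 + 3.423*cos(y) + 8.0359)*sin(y)/(1.84*cos(y)^3 + 1.05*cos(y)^2 + 4.93*cos(y) - 4.33)^2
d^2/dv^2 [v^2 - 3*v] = 2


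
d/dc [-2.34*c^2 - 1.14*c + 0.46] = -4.68*c - 1.14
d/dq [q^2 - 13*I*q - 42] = 2*q - 13*I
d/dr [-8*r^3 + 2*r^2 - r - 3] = -24*r^2 + 4*r - 1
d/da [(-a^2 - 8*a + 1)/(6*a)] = (-a^2 - 1)/(6*a^2)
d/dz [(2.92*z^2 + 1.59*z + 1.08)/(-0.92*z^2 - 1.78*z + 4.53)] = (-3.7348*z^2 + 28.4424*z + 9.1251)/(0.8464*z^4 + 3.2752*z^3 - 5.1668*z^2 - 16.1268*z + 20.5209)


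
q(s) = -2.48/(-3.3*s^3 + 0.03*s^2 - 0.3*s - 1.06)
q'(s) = -2.48*(9.9*s^2 - 0.06*s + 0.3)/(-3.3*s^3 + 0.03*s^2 - 0.3*s - 1.06)^2 = (-24.552*s^2 + 0.1488*s - 0.744)/(3.3*s^3 - 0.03*s^2 + 0.3*s + 1.06)^2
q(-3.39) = -0.02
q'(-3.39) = -0.02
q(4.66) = 0.01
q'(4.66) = -0.00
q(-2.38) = -0.06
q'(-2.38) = -0.07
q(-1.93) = -0.11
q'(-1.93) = -0.17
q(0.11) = 2.26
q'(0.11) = -0.85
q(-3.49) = -0.02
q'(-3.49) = -0.02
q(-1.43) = -0.27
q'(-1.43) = -0.62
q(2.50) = 0.05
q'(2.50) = -0.05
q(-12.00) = -0.00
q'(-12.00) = -0.00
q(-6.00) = -0.00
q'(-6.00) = -0.00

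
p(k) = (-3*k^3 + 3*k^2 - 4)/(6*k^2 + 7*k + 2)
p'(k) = (-12*k - 7)*(-3*k^3 + 3*k^2 - 4)/(6*k^2 + 7*k + 2)^2 + (-9*k^2 + 6*k)/(6*k^2 + 7*k + 2) = (-18*k^4 - 42*k^3 + 3*k^2 + 60*k + 28)/(36*k^4 + 84*k^3 + 73*k^2 + 28*k + 4)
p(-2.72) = 2.87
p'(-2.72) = -0.34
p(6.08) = -2.13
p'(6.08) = -0.47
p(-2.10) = 2.69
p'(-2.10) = -0.24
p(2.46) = -0.55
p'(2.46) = -0.35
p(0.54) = -0.48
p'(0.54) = 0.94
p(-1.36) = 2.54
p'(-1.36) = -0.31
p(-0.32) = -9.60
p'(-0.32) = 73.44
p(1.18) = -0.26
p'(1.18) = -0.00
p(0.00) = -2.00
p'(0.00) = 7.00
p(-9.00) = 5.71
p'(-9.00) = -0.49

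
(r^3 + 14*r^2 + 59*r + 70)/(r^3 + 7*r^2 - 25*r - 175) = (r + 2)/(r - 5)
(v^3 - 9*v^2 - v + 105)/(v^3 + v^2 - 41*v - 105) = (v - 5)/(v + 5)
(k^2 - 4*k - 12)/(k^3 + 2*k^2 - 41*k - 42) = (k + 2)/(k^2 + 8*k + 7)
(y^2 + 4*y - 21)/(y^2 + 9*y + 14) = (y - 3)/(y + 2)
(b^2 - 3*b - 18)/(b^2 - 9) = (b - 6)/(b - 3)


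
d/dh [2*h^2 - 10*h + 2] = 4*h - 10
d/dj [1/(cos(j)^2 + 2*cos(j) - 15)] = 2*(cos(j) + 1)*sin(j)/(cos(j)^2 + 2*cos(j) - 15)^2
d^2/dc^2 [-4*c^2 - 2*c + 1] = -8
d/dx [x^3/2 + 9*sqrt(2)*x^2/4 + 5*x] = 3*x^2/2 + 9*sqrt(2)*x/2 + 5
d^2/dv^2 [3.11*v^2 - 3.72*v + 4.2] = 6.22000000000000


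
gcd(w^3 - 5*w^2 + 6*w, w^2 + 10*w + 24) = 1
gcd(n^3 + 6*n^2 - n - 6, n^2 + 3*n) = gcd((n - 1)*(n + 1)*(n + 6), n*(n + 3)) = 1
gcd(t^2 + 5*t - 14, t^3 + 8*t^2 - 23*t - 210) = t + 7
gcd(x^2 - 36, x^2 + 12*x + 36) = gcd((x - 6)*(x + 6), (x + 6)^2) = x + 6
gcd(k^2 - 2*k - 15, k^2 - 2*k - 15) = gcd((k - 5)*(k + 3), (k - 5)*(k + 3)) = k^2 - 2*k - 15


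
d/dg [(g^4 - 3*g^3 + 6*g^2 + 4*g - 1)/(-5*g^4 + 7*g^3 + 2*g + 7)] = 2*(-4*g^6 + 30*g^5 + 12*g^4 - 30*g^3 - 15*g^2 + 42*g + 15)/(25*g^8 - 70*g^7 + 49*g^6 - 20*g^5 - 42*g^4 + 98*g^3 + 4*g^2 + 28*g + 49)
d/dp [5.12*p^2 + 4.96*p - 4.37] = 10.24*p + 4.96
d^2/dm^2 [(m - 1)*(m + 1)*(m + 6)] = 6*m + 12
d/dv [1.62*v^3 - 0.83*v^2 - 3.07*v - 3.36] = 4.86*v^2 - 1.66*v - 3.07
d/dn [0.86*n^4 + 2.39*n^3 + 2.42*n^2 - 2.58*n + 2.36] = 3.44*n^3 + 7.17*n^2 + 4.84*n - 2.58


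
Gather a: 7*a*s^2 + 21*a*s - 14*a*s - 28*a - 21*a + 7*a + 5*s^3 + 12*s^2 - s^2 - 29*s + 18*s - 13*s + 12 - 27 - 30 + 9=a*(7*s^2 + 7*s - 42) + 5*s^3 + 11*s^2 - 24*s - 36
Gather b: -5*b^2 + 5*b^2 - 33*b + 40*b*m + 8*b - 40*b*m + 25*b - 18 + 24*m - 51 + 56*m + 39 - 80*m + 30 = 0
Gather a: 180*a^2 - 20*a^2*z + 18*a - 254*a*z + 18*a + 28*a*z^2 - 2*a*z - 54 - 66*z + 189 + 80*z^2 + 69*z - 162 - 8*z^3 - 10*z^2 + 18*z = a^2*(180 - 20*z) + a*(28*z^2 - 256*z + 36) - 8*z^3 + 70*z^2 + 21*z - 27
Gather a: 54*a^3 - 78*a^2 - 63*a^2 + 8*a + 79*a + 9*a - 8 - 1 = 54*a^3 - 141*a^2 + 96*a - 9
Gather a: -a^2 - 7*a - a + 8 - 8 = -a^2 - 8*a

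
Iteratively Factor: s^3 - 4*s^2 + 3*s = (s - 1)*(s^2 - 3*s) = (s - 3)*(s - 1)*(s)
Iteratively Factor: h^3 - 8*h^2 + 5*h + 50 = (h - 5)*(h^2 - 3*h - 10) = (h - 5)^2*(h + 2)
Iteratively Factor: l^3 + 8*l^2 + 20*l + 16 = (l + 2)*(l^2 + 6*l + 8) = (l + 2)*(l + 4)*(l + 2)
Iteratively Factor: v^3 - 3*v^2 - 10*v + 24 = (v - 4)*(v^2 + v - 6) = (v - 4)*(v + 3)*(v - 2)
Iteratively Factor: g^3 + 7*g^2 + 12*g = (g + 4)*(g^2 + 3*g) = g*(g + 4)*(g + 3)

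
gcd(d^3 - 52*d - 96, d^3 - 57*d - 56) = d - 8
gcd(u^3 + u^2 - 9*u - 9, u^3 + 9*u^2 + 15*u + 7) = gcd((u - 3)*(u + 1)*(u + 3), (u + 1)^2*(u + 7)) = u + 1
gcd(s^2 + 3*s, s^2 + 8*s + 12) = 1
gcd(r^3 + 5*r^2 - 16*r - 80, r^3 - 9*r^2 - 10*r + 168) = r + 4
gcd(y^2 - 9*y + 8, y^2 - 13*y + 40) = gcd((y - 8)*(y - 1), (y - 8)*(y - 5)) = y - 8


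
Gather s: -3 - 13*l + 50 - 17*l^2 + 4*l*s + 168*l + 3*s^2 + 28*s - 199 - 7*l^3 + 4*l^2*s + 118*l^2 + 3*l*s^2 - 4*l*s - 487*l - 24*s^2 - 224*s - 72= -7*l^3 + 101*l^2 - 332*l + s^2*(3*l - 21) + s*(4*l^2 - 196) - 224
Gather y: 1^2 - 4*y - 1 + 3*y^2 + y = 3*y^2 - 3*y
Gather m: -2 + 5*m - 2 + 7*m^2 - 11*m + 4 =7*m^2 - 6*m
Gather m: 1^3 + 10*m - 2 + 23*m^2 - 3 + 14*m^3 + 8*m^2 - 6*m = 14*m^3 + 31*m^2 + 4*m - 4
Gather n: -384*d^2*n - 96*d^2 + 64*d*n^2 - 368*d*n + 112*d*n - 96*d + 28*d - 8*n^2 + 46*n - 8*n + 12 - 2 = -96*d^2 - 68*d + n^2*(64*d - 8) + n*(-384*d^2 - 256*d + 38) + 10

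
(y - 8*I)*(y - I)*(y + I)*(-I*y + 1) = -I*y^4 - 7*y^3 - 9*I*y^2 - 7*y - 8*I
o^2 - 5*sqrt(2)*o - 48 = (o - 8*sqrt(2))*(o + 3*sqrt(2))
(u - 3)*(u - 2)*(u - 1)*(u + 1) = u^4 - 5*u^3 + 5*u^2 + 5*u - 6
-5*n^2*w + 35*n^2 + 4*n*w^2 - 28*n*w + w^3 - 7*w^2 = (-n + w)*(5*n + w)*(w - 7)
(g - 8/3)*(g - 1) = g^2 - 11*g/3 + 8/3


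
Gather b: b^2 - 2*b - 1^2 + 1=b^2 - 2*b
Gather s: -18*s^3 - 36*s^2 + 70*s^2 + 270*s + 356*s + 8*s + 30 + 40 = -18*s^3 + 34*s^2 + 634*s + 70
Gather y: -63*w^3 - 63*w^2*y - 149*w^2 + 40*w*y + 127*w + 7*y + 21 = -63*w^3 - 149*w^2 + 127*w + y*(-63*w^2 + 40*w + 7) + 21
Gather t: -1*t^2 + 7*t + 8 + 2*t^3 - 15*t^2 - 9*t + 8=2*t^3 - 16*t^2 - 2*t + 16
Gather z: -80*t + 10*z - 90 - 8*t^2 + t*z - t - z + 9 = -8*t^2 - 81*t + z*(t + 9) - 81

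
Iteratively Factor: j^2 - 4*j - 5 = (j - 5)*(j + 1)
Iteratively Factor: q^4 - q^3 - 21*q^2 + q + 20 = (q + 1)*(q^3 - 2*q^2 - 19*q + 20) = (q - 5)*(q + 1)*(q^2 + 3*q - 4) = (q - 5)*(q - 1)*(q + 1)*(q + 4)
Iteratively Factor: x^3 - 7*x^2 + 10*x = (x - 2)*(x^2 - 5*x) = x*(x - 2)*(x - 5)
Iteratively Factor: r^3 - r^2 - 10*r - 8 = (r + 1)*(r^2 - 2*r - 8) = (r + 1)*(r + 2)*(r - 4)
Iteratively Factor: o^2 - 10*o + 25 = (o - 5)*(o - 5)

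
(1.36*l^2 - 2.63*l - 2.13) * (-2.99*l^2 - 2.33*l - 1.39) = -4.0664*l^4 + 4.6949*l^3 + 10.6062*l^2 + 8.6186*l + 2.9607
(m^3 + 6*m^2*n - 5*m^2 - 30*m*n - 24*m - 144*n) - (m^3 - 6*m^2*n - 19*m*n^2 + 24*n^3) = 12*m^2*n - 5*m^2 + 19*m*n^2 - 30*m*n - 24*m - 24*n^3 - 144*n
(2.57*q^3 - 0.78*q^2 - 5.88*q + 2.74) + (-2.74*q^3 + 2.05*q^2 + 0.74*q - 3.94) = -0.17*q^3 + 1.27*q^2 - 5.14*q - 1.2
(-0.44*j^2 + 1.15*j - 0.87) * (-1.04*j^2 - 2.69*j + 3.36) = 0.4576*j^4 - 0.0124*j^3 - 3.6671*j^2 + 6.2043*j - 2.9232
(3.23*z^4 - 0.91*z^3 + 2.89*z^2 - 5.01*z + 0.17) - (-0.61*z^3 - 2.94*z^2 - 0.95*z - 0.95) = 3.23*z^4 - 0.3*z^3 + 5.83*z^2 - 4.06*z + 1.12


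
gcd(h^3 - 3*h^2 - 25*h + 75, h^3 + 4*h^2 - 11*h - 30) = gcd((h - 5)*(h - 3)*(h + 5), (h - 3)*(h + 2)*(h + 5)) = h^2 + 2*h - 15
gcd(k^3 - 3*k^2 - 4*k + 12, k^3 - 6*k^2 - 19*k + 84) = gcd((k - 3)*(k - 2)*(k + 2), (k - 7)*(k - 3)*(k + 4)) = k - 3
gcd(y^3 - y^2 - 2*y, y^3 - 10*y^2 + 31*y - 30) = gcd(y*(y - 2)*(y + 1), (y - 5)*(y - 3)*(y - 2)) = y - 2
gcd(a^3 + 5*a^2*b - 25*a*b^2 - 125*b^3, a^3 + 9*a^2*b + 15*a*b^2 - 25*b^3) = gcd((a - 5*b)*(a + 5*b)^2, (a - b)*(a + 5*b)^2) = a^2 + 10*a*b + 25*b^2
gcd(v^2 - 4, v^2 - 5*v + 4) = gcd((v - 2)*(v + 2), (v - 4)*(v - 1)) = 1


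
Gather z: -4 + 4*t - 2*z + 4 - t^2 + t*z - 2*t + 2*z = -t^2 + t*z + 2*t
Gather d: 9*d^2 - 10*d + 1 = 9*d^2 - 10*d + 1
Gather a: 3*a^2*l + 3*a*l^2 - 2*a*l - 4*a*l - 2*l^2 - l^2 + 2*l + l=3*a^2*l + a*(3*l^2 - 6*l) - 3*l^2 + 3*l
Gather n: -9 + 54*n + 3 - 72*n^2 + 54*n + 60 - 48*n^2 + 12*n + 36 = -120*n^2 + 120*n + 90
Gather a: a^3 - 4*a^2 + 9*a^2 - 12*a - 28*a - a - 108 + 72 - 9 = a^3 + 5*a^2 - 41*a - 45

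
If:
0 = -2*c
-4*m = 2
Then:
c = 0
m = -1/2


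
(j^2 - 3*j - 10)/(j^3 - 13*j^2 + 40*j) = (j + 2)/(j*(j - 8))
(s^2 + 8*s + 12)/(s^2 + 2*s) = (s + 6)/s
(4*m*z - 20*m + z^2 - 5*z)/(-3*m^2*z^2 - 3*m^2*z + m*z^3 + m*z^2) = (-4*m*z + 20*m - z^2 + 5*z)/(m*z*(3*m*z + 3*m - z^2 - z))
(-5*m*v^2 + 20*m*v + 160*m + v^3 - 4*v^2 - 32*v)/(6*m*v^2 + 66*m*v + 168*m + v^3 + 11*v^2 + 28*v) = (-5*m*v + 40*m + v^2 - 8*v)/(6*m*v + 42*m + v^2 + 7*v)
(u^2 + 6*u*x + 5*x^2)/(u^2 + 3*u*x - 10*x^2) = (-u - x)/(-u + 2*x)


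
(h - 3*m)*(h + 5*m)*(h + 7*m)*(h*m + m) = h^4*m + 9*h^3*m^2 + h^3*m - h^2*m^3 + 9*h^2*m^2 - 105*h*m^4 - h*m^3 - 105*m^4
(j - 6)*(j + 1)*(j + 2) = j^3 - 3*j^2 - 16*j - 12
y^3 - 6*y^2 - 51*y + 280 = (y - 8)*(y - 5)*(y + 7)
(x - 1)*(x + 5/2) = x^2 + 3*x/2 - 5/2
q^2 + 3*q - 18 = (q - 3)*(q + 6)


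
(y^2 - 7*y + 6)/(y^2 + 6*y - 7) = (y - 6)/(y + 7)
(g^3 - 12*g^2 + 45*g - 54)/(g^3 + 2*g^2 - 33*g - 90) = (g^2 - 6*g + 9)/(g^2 + 8*g + 15)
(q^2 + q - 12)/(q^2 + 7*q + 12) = (q - 3)/(q + 3)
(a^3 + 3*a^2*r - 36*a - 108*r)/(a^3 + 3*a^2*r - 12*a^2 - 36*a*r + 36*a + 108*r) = (a + 6)/(a - 6)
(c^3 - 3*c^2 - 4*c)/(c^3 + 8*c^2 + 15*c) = (c^2 - 3*c - 4)/(c^2 + 8*c + 15)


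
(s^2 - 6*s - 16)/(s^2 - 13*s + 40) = (s + 2)/(s - 5)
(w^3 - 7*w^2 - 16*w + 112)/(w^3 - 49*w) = (w^2 - 16)/(w*(w + 7))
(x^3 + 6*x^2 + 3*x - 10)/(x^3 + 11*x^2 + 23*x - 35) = (x + 2)/(x + 7)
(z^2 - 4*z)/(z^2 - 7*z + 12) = z/(z - 3)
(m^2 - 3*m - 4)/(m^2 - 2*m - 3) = (m - 4)/(m - 3)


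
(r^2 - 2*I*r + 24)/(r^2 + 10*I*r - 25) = (r^2 - 2*I*r + 24)/(r^2 + 10*I*r - 25)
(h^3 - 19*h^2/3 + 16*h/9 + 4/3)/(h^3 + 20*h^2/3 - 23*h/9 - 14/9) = (h - 6)/(h + 7)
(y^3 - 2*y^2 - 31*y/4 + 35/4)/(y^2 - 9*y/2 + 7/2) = y + 5/2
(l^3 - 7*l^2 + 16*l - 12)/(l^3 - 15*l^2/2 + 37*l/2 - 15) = 2*(l - 2)/(2*l - 5)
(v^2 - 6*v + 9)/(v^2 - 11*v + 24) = (v - 3)/(v - 8)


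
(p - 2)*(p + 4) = p^2 + 2*p - 8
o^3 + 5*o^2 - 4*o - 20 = (o - 2)*(o + 2)*(o + 5)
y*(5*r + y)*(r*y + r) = 5*r^2*y^2 + 5*r^2*y + r*y^3 + r*y^2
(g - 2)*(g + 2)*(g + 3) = g^3 + 3*g^2 - 4*g - 12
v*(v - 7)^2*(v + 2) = v^4 - 12*v^3 + 21*v^2 + 98*v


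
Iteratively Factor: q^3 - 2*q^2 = (q - 2)*(q^2) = q*(q - 2)*(q)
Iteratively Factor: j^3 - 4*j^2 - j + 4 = (j - 1)*(j^2 - 3*j - 4) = (j - 4)*(j - 1)*(j + 1)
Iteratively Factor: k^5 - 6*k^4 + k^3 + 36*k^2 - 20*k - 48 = (k - 3)*(k^4 - 3*k^3 - 8*k^2 + 12*k + 16) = (k - 3)*(k + 1)*(k^3 - 4*k^2 - 4*k + 16) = (k - 3)*(k + 1)*(k + 2)*(k^2 - 6*k + 8) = (k - 4)*(k - 3)*(k + 1)*(k + 2)*(k - 2)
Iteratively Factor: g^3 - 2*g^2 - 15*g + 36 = (g + 4)*(g^2 - 6*g + 9) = (g - 3)*(g + 4)*(g - 3)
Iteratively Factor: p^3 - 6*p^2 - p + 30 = (p - 5)*(p^2 - p - 6) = (p - 5)*(p - 3)*(p + 2)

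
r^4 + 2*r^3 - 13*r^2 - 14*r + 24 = (r - 3)*(r - 1)*(r + 2)*(r + 4)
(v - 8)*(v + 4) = v^2 - 4*v - 32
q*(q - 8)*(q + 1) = q^3 - 7*q^2 - 8*q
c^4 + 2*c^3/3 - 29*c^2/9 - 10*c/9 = c*(c - 5/3)*(c + 1/3)*(c + 2)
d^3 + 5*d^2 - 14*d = d*(d - 2)*(d + 7)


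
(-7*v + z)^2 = 49*v^2 - 14*v*z + z^2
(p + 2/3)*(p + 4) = p^2 + 14*p/3 + 8/3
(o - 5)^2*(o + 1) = o^3 - 9*o^2 + 15*o + 25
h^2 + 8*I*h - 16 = (h + 4*I)^2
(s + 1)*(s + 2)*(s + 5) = s^3 + 8*s^2 + 17*s + 10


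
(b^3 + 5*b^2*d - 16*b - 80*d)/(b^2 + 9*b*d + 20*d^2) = (b^2 - 16)/(b + 4*d)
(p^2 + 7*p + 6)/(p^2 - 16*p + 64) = (p^2 + 7*p + 6)/(p^2 - 16*p + 64)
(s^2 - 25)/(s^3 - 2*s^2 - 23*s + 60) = (s - 5)/(s^2 - 7*s + 12)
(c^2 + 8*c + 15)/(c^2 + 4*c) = (c^2 + 8*c + 15)/(c*(c + 4))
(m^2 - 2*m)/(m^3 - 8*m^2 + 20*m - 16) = m/(m^2 - 6*m + 8)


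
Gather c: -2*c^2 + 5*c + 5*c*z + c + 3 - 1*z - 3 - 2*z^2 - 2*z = -2*c^2 + c*(5*z + 6) - 2*z^2 - 3*z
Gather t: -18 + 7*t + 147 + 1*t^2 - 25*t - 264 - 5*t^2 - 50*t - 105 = -4*t^2 - 68*t - 240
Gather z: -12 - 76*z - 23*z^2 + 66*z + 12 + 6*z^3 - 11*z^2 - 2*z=6*z^3 - 34*z^2 - 12*z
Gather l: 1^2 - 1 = 0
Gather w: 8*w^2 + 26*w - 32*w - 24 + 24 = 8*w^2 - 6*w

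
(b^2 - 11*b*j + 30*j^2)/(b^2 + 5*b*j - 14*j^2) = (b^2 - 11*b*j + 30*j^2)/(b^2 + 5*b*j - 14*j^2)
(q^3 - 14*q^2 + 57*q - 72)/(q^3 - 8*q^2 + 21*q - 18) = (q - 8)/(q - 2)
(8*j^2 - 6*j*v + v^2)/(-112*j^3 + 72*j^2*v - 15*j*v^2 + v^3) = (-2*j + v)/(28*j^2 - 11*j*v + v^2)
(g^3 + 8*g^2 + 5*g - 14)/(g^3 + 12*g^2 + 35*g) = (g^2 + g - 2)/(g*(g + 5))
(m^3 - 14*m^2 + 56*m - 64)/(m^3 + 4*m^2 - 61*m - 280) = (m^2 - 6*m + 8)/(m^2 + 12*m + 35)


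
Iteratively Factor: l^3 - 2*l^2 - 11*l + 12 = (l + 3)*(l^2 - 5*l + 4) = (l - 1)*(l + 3)*(l - 4)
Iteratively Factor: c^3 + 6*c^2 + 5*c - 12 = (c + 3)*(c^2 + 3*c - 4) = (c + 3)*(c + 4)*(c - 1)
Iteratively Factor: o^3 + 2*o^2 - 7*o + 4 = (o + 4)*(o^2 - 2*o + 1) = (o - 1)*(o + 4)*(o - 1)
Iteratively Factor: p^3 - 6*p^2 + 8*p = (p)*(p^2 - 6*p + 8) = p*(p - 2)*(p - 4)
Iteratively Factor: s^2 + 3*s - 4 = (s - 1)*(s + 4)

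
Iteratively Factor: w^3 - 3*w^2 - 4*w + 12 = (w - 3)*(w^2 - 4) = (w - 3)*(w + 2)*(w - 2)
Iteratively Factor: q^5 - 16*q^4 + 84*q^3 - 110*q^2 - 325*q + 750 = (q - 5)*(q^4 - 11*q^3 + 29*q^2 + 35*q - 150) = (q - 5)^2*(q^3 - 6*q^2 - q + 30) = (q - 5)^3*(q^2 - q - 6) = (q - 5)^3*(q + 2)*(q - 3)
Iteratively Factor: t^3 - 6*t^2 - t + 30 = (t - 3)*(t^2 - 3*t - 10) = (t - 5)*(t - 3)*(t + 2)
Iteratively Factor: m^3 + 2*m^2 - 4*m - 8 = (m + 2)*(m^2 - 4) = (m - 2)*(m + 2)*(m + 2)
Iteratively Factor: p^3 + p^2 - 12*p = (p)*(p^2 + p - 12) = p*(p + 4)*(p - 3)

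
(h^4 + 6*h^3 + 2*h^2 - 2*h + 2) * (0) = 0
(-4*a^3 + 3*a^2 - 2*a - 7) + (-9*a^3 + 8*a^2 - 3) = -13*a^3 + 11*a^2 - 2*a - 10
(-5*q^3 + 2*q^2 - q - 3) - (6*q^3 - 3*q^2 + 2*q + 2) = -11*q^3 + 5*q^2 - 3*q - 5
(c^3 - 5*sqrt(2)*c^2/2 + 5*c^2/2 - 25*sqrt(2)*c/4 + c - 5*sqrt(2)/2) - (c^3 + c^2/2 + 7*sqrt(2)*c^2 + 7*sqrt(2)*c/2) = -19*sqrt(2)*c^2/2 + 2*c^2 - 39*sqrt(2)*c/4 + c - 5*sqrt(2)/2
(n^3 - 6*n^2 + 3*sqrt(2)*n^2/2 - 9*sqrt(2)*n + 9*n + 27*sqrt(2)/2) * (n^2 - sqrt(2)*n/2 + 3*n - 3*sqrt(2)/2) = n^5 - 3*n^4 + sqrt(2)*n^4 - 21*n^3/2 - 3*sqrt(2)*n^3 - 9*sqrt(2)*n^2 + 63*n^2/2 + 27*n/2 + 27*sqrt(2)*n - 81/2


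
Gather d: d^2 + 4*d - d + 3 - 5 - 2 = d^2 + 3*d - 4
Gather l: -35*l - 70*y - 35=-35*l - 70*y - 35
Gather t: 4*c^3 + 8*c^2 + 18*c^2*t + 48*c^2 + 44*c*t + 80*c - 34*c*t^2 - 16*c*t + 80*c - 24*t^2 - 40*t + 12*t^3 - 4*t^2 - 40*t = 4*c^3 + 56*c^2 + 160*c + 12*t^3 + t^2*(-34*c - 28) + t*(18*c^2 + 28*c - 80)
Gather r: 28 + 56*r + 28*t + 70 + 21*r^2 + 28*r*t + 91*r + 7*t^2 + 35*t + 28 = 21*r^2 + r*(28*t + 147) + 7*t^2 + 63*t + 126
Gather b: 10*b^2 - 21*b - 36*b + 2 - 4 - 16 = 10*b^2 - 57*b - 18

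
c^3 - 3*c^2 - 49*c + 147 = (c - 7)*(c - 3)*(c + 7)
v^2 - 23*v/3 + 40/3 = (v - 5)*(v - 8/3)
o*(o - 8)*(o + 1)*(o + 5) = o^4 - 2*o^3 - 43*o^2 - 40*o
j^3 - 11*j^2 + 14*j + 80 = (j - 8)*(j - 5)*(j + 2)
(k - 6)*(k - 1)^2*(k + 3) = k^4 - 5*k^3 - 11*k^2 + 33*k - 18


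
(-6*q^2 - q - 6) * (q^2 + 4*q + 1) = -6*q^4 - 25*q^3 - 16*q^2 - 25*q - 6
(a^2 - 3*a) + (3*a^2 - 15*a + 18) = 4*a^2 - 18*a + 18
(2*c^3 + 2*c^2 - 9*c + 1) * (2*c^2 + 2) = 4*c^5 + 4*c^4 - 14*c^3 + 6*c^2 - 18*c + 2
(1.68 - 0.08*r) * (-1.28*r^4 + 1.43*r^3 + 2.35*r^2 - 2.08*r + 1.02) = 0.1024*r^5 - 2.2648*r^4 + 2.2144*r^3 + 4.1144*r^2 - 3.576*r + 1.7136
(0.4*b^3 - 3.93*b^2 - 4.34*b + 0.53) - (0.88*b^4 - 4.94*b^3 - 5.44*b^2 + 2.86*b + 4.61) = -0.88*b^4 + 5.34*b^3 + 1.51*b^2 - 7.2*b - 4.08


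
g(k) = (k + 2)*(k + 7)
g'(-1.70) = 5.60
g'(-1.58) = 5.84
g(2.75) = 46.31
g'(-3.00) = 3.00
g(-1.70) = 1.59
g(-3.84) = -5.81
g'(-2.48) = 4.04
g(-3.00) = -4.00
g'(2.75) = 14.50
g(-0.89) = 6.78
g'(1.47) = 11.94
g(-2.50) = -2.25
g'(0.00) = 9.00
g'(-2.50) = 4.00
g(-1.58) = 2.28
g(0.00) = 14.00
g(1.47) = 29.39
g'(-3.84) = 1.32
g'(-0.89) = 7.22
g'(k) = 2*k + 9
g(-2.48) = -2.17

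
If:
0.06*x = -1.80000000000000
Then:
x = -30.00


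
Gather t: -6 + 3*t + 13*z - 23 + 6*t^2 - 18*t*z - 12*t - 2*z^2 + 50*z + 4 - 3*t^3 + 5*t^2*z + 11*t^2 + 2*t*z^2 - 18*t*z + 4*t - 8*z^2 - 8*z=-3*t^3 + t^2*(5*z + 17) + t*(2*z^2 - 36*z - 5) - 10*z^2 + 55*z - 25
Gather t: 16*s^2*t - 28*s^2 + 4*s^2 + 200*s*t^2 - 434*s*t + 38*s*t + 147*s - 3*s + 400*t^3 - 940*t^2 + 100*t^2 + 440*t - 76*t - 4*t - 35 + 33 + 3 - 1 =-24*s^2 + 144*s + 400*t^3 + t^2*(200*s - 840) + t*(16*s^2 - 396*s + 360)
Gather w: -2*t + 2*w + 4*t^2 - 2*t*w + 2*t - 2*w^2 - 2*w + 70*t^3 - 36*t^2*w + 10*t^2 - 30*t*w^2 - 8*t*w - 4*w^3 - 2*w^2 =70*t^3 + 14*t^2 - 4*w^3 + w^2*(-30*t - 4) + w*(-36*t^2 - 10*t)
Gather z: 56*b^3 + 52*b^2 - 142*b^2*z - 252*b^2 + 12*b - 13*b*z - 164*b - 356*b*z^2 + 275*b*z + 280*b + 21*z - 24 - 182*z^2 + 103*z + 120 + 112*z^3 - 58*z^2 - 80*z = 56*b^3 - 200*b^2 + 128*b + 112*z^3 + z^2*(-356*b - 240) + z*(-142*b^2 + 262*b + 44) + 96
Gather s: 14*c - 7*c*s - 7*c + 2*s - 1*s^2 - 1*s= 7*c - s^2 + s*(1 - 7*c)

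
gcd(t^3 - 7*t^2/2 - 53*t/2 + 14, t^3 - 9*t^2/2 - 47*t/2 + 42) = t^2 - 3*t - 28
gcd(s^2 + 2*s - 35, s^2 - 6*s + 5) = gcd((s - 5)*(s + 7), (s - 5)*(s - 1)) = s - 5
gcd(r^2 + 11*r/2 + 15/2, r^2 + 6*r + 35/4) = r + 5/2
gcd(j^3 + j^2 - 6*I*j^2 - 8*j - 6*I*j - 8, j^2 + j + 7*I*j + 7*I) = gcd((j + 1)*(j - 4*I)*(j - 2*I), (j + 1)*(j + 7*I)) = j + 1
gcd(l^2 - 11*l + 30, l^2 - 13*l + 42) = l - 6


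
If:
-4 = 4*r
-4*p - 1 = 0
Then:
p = -1/4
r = -1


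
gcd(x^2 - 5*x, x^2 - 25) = x - 5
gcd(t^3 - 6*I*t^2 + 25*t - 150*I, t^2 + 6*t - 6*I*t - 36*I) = t - 6*I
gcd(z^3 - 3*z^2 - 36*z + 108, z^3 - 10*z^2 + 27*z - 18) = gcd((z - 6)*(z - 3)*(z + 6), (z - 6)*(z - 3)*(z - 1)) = z^2 - 9*z + 18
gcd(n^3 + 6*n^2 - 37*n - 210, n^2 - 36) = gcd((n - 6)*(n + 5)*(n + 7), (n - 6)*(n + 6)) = n - 6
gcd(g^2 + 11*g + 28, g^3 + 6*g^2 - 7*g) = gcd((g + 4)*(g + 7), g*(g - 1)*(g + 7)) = g + 7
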